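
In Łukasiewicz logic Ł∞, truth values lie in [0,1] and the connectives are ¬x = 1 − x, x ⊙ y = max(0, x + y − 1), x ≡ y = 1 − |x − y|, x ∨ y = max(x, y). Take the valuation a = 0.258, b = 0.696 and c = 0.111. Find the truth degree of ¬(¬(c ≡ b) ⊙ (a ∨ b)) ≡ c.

c ≡ b = 1 − |0.111 − 0.696| = 1 − 0.585 = 0.415
¬(c ≡ b) = 1 − 0.415 = 0.585
a ∨ b = max(0.258, 0.696) = 0.696
¬(c ≡ b) ⊙ (a ∨ b) = max(0, 0.585 + 0.696 − 1) = max(0, 0.281) = 0.281
¬(¬(c ≡ b) ⊙ (a ∨ b)) = 1 − 0.281 = 0.719
¬(¬(c ≡ b) ⊙ (a ∨ b)) ≡ c = 1 − |0.719 − 0.111| = 1 − 0.608 = 0.392

0.392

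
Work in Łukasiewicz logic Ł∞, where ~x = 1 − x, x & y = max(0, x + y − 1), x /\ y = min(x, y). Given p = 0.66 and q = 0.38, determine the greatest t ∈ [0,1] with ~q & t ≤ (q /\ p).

0.76

~q = 1 − 0.38 = 0.62
So the left factor is ~q = 0.62.
q /\ p = min(0.38, 0.66) = 0.38
So the right-hand bound is q /\ p = 0.38.
The residuum of the Łukasiewicz t-norm gives the supremum: min(1, 1 − 0.62 + 0.38).
1 − 0.62 + 0.38 = 0.76, so t = min(1, 0.76) = 0.76.
Check: 0.62 & 0.76 = max(0, 0.38) = 0.38 ≤ 0.38.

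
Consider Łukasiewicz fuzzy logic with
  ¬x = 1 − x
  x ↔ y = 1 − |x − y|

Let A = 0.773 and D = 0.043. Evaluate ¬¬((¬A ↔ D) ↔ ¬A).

0.411

¬A = 1 − 0.773 = 0.227
¬A ↔ D = 1 − |0.227 − 0.043| = 1 − 0.184 = 0.816
(¬A ↔ D) ↔ ¬A = 1 − |0.816 − 0.227| = 1 − 0.589 = 0.411
¬((¬A ↔ D) ↔ ¬A) = 1 − 0.411 = 0.589
¬¬((¬A ↔ D) ↔ ¬A) = 1 − 0.589 = 0.411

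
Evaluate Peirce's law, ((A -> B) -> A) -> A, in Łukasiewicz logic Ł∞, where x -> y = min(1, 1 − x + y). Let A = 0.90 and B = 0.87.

A -> B = min(1, 1 − 0.90 + 0.87) = min(1, 0.97) = 0.97
(A -> B) -> A = min(1, 1 − 0.97 + 0.90) = min(1, 0.93) = 0.93
((A -> B) -> A) -> A = min(1, 1 − 0.93 + 0.90) = min(1, 0.97) = 0.97
(The value 0.97 < 1 shows this instance is not satisfied; not a Ł∞-tautology in general.)

0.97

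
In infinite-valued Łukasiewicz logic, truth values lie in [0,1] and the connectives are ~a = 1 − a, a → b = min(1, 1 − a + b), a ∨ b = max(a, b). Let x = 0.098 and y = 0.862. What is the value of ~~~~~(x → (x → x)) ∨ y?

0.862

x → x = min(1, 1 − 0.098 + 0.098) = min(1, 1.000) = 1.000
x → (x → x) = min(1, 1 − 0.098 + 1.000) = min(1, 1.902) = 1.000
~(x → (x → x)) = 1 − 1.000 = 0.000
~~(x → (x → x)) = 1 − 0.000 = 1.000
~~~(x → (x → x)) = 1 − 1.000 = 0.000
~~~~(x → (x → x)) = 1 − 0.000 = 1.000
~~~~~(x → (x → x)) = 1 − 1.000 = 0.000
~~~~~(x → (x → x)) ∨ y = max(0.000, 0.862) = 0.862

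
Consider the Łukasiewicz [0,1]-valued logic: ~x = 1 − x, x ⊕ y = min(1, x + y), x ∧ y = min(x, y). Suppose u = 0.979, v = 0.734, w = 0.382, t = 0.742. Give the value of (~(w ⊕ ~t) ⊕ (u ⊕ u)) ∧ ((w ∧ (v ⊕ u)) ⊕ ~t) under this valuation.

~t = 1 − 0.742 = 0.258
w ⊕ ~t = min(1, 0.382 + 0.258) = min(1, 0.640) = 0.640
~(w ⊕ ~t) = 1 − 0.640 = 0.360
u ⊕ u = min(1, 0.979 + 0.979) = min(1, 1.958) = 1.000
~(w ⊕ ~t) ⊕ (u ⊕ u) = min(1, 0.360 + 1.000) = min(1, 1.360) = 1.000
v ⊕ u = min(1, 0.734 + 0.979) = min(1, 1.713) = 1.000
w ∧ (v ⊕ u) = min(0.382, 1.000) = 0.382
(w ∧ (v ⊕ u)) ⊕ ~t = min(1, 0.382 + 0.258) = min(1, 0.640) = 0.640
(~(w ⊕ ~t) ⊕ (u ⊕ u)) ∧ ((w ∧ (v ⊕ u)) ⊕ ~t) = min(1.000, 0.640) = 0.640

0.640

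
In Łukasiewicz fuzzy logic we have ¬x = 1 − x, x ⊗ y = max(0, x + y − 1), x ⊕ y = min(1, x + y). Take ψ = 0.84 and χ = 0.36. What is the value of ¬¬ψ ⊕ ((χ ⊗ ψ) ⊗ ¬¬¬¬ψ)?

0.88

¬ψ = 1 − 0.84 = 0.16
¬¬ψ = 1 − 0.16 = 0.84
χ ⊗ ψ = max(0, 0.36 + 0.84 − 1) = max(0, 0.20) = 0.20
¬¬¬ψ = 1 − 0.84 = 0.16
¬¬¬¬ψ = 1 − 0.16 = 0.84
(χ ⊗ ψ) ⊗ ¬¬¬¬ψ = max(0, 0.20 + 0.84 − 1) = max(0, 0.04) = 0.04
¬¬ψ ⊕ ((χ ⊗ ψ) ⊗ ¬¬¬¬ψ) = min(1, 0.84 + 0.04) = min(1, 0.88) = 0.88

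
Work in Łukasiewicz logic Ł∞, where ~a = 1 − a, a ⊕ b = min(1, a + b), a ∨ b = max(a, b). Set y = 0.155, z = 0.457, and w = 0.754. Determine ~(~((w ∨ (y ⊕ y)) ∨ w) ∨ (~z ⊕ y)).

0.302

y ⊕ y = min(1, 0.155 + 0.155) = min(1, 0.310) = 0.310
w ∨ (y ⊕ y) = max(0.754, 0.310) = 0.754
(w ∨ (y ⊕ y)) ∨ w = max(0.754, 0.754) = 0.754
~((w ∨ (y ⊕ y)) ∨ w) = 1 − 0.754 = 0.246
~z = 1 − 0.457 = 0.543
~z ⊕ y = min(1, 0.543 + 0.155) = min(1, 0.698) = 0.698
~((w ∨ (y ⊕ y)) ∨ w) ∨ (~z ⊕ y) = max(0.246, 0.698) = 0.698
~(~((w ∨ (y ⊕ y)) ∨ w) ∨ (~z ⊕ y)) = 1 − 0.698 = 0.302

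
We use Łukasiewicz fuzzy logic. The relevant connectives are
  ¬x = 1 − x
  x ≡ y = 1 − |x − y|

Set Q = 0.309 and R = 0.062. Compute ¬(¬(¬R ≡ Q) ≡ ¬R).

0.309

¬R = 1 − 0.062 = 0.938
¬R ≡ Q = 1 − |0.938 − 0.309| = 1 − 0.629 = 0.371
¬(¬R ≡ Q) = 1 − 0.371 = 0.629
¬(¬R ≡ Q) ≡ ¬R = 1 − |0.629 − 0.938| = 1 − 0.309 = 0.691
¬(¬(¬R ≡ Q) ≡ ¬R) = 1 − 0.691 = 0.309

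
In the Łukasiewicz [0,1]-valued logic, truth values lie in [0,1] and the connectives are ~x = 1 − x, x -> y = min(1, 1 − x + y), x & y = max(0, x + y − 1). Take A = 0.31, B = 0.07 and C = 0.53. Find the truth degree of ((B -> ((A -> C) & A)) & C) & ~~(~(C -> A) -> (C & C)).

0.37

A -> C = min(1, 1 − 0.31 + 0.53) = min(1, 1.22) = 1.00
(A -> C) & A = max(0, 1.00 + 0.31 − 1) = max(0, 0.31) = 0.31
B -> ((A -> C) & A) = min(1, 1 − 0.07 + 0.31) = min(1, 1.24) = 1.00
(B -> ((A -> C) & A)) & C = max(0, 1.00 + 0.53 − 1) = max(0, 0.53) = 0.53
C -> A = min(1, 1 − 0.53 + 0.31) = min(1, 0.78) = 0.78
~(C -> A) = 1 − 0.78 = 0.22
C & C = max(0, 0.53 + 0.53 − 1) = max(0, 0.06) = 0.06
~(C -> A) -> (C & C) = min(1, 1 − 0.22 + 0.06) = min(1, 0.84) = 0.84
~(~(C -> A) -> (C & C)) = 1 − 0.84 = 0.16
~~(~(C -> A) -> (C & C)) = 1 − 0.16 = 0.84
((B -> ((A -> C) & A)) & C) & ~~(~(C -> A) -> (C & C)) = max(0, 0.53 + 0.84 − 1) = max(0, 0.37) = 0.37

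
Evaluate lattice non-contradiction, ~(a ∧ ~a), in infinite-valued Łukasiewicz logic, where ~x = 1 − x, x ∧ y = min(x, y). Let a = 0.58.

~a = 1 − 0.58 = 0.42
a ∧ ~a = min(0.58, 0.42) = 0.42
~(a ∧ ~a) = 1 − 0.42 = 0.58
(The value 0.58 < 1 shows this instance is not satisfied; not a Ł∞-tautology — its value is 1 − min(a, 1−a).)

0.58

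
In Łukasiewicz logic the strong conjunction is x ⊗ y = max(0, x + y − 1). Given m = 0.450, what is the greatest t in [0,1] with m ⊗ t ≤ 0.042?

The residuum of the Łukasiewicz t-norm gives the supremum: min(1, 1 − 0.450 + 0.042).
1 − 0.450 + 0.042 = 0.592, so t = min(1, 0.592) = 0.592.
Check: 0.450 ⊗ 0.592 = max(0, 0.042) = 0.042 ≤ 0.042.

0.592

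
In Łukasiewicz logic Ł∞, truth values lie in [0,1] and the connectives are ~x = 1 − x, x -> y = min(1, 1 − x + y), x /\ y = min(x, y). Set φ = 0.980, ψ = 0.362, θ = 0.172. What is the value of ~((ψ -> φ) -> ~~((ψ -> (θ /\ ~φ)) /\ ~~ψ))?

ψ -> φ = min(1, 1 − 0.362 + 0.980) = min(1, 1.618) = 1.000
~φ = 1 − 0.980 = 0.020
θ /\ ~φ = min(0.172, 0.020) = 0.020
ψ -> (θ /\ ~φ) = min(1, 1 − 0.362 + 0.020) = min(1, 0.658) = 0.658
~ψ = 1 − 0.362 = 0.638
~~ψ = 1 − 0.638 = 0.362
(ψ -> (θ /\ ~φ)) /\ ~~ψ = min(0.658, 0.362) = 0.362
~((ψ -> (θ /\ ~φ)) /\ ~~ψ) = 1 − 0.362 = 0.638
~~((ψ -> (θ /\ ~φ)) /\ ~~ψ) = 1 − 0.638 = 0.362
(ψ -> φ) -> ~~((ψ -> (θ /\ ~φ)) /\ ~~ψ) = min(1, 1 − 1.000 + 0.362) = min(1, 0.362) = 0.362
~((ψ -> φ) -> ~~((ψ -> (θ /\ ~φ)) /\ ~~ψ)) = 1 − 0.362 = 0.638

0.638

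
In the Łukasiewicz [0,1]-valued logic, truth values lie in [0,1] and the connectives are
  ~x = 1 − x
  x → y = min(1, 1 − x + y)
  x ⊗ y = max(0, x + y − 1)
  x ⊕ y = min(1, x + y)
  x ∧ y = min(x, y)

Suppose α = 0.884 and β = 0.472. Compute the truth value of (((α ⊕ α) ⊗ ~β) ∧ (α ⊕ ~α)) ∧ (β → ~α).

0.528

α ⊕ α = min(1, 0.884 + 0.884) = min(1, 1.768) = 1.000
~β = 1 − 0.472 = 0.528
(α ⊕ α) ⊗ ~β = max(0, 1.000 + 0.528 − 1) = max(0, 0.528) = 0.528
~α = 1 − 0.884 = 0.116
α ⊕ ~α = min(1, 0.884 + 0.116) = min(1, 1.000) = 1.000
((α ⊕ α) ⊗ ~β) ∧ (α ⊕ ~α) = min(0.528, 1.000) = 0.528
β → ~α = min(1, 1 − 0.472 + 0.116) = min(1, 0.644) = 0.644
(((α ⊕ α) ⊗ ~β) ∧ (α ⊕ ~α)) ∧ (β → ~α) = min(0.528, 0.644) = 0.528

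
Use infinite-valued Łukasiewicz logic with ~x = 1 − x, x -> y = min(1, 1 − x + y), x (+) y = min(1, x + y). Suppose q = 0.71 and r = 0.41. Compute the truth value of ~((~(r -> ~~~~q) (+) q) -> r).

~q = 1 − 0.71 = 0.29
~~q = 1 − 0.29 = 0.71
~~~q = 1 − 0.71 = 0.29
~~~~q = 1 − 0.29 = 0.71
r -> ~~~~q = min(1, 1 − 0.41 + 0.71) = min(1, 1.30) = 1.00
~(r -> ~~~~q) = 1 − 1.00 = 0.00
~(r -> ~~~~q) (+) q = min(1, 0.00 + 0.71) = min(1, 0.71) = 0.71
(~(r -> ~~~~q) (+) q) -> r = min(1, 1 − 0.71 + 0.41) = min(1, 0.70) = 0.70
~((~(r -> ~~~~q) (+) q) -> r) = 1 − 0.70 = 0.30

0.30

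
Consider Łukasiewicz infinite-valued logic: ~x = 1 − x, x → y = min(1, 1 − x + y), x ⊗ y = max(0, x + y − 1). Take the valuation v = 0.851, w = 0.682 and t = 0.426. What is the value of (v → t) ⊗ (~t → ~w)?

0.319

v → t = min(1, 1 − 0.851 + 0.426) = min(1, 0.575) = 0.575
~t = 1 − 0.426 = 0.574
~w = 1 − 0.682 = 0.318
~t → ~w = min(1, 1 − 0.574 + 0.318) = min(1, 0.744) = 0.744
(v → t) ⊗ (~t → ~w) = max(0, 0.575 + 0.744 − 1) = max(0, 0.319) = 0.319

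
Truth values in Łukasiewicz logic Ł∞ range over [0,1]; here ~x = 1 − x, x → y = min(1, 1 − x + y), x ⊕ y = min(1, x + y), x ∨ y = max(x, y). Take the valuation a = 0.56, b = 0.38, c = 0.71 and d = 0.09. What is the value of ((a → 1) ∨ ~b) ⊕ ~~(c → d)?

1.00

a → 1 = min(1, 1 − 0.56 + 1.00) = min(1, 1.44) = 1.00
~b = 1 − 0.38 = 0.62
(a → 1) ∨ ~b = max(1.00, 0.62) = 1.00
c → d = min(1, 1 − 0.71 + 0.09) = min(1, 0.38) = 0.38
~(c → d) = 1 − 0.38 = 0.62
~~(c → d) = 1 − 0.62 = 0.38
((a → 1) ∨ ~b) ⊕ ~~(c → d) = min(1, 1.00 + 0.38) = min(1, 1.38) = 1.00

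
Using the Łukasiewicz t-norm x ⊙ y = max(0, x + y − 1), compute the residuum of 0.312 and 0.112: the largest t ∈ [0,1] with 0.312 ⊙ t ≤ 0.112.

0.800

The residuum of the Łukasiewicz t-norm gives the supremum: min(1, 1 − 0.312 + 0.112).
1 − 0.312 + 0.112 = 0.800, so t = min(1, 0.800) = 0.800.
Check: 0.312 ⊙ 0.800 = max(0, 0.112) = 0.112 ≤ 0.112.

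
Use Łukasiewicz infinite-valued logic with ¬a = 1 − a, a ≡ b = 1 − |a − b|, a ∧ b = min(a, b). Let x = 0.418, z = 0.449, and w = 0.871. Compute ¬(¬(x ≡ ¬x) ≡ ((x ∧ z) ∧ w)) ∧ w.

¬x = 1 − 0.418 = 0.582
x ≡ ¬x = 1 − |0.418 − 0.582| = 1 − 0.164 = 0.836
¬(x ≡ ¬x) = 1 − 0.836 = 0.164
x ∧ z = min(0.418, 0.449) = 0.418
(x ∧ z) ∧ w = min(0.418, 0.871) = 0.418
¬(x ≡ ¬x) ≡ ((x ∧ z) ∧ w) = 1 − |0.164 − 0.418| = 1 − 0.254 = 0.746
¬(¬(x ≡ ¬x) ≡ ((x ∧ z) ∧ w)) = 1 − 0.746 = 0.254
¬(¬(x ≡ ¬x) ≡ ((x ∧ z) ∧ w)) ∧ w = min(0.254, 0.871) = 0.254

0.254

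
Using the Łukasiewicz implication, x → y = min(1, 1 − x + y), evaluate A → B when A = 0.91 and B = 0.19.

0.28

A → B = min(1, 1 − 0.91 + 0.19) = min(1, 0.28) = 0.28
For comparison, the Gödel implication (1 if x ≤ y else y) would give 0.19.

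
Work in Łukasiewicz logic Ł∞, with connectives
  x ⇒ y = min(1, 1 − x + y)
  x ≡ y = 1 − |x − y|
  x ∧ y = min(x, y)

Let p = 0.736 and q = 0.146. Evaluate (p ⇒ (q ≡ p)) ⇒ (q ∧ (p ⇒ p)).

0.472

q ≡ p = 1 − |0.146 − 0.736| = 1 − 0.590 = 0.410
p ⇒ (q ≡ p) = min(1, 1 − 0.736 + 0.410) = min(1, 0.674) = 0.674
p ⇒ p = min(1, 1 − 0.736 + 0.736) = min(1, 1.000) = 1.000
q ∧ (p ⇒ p) = min(0.146, 1.000) = 0.146
(p ⇒ (q ≡ p)) ⇒ (q ∧ (p ⇒ p)) = min(1, 1 − 0.674 + 0.146) = min(1, 0.472) = 0.472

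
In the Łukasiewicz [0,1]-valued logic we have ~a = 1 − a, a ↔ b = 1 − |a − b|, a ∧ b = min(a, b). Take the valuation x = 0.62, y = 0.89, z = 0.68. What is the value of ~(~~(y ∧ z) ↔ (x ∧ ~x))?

y ∧ z = min(0.89, 0.68) = 0.68
~(y ∧ z) = 1 − 0.68 = 0.32
~~(y ∧ z) = 1 − 0.32 = 0.68
~x = 1 − 0.62 = 0.38
x ∧ ~x = min(0.62, 0.38) = 0.38
~~(y ∧ z) ↔ (x ∧ ~x) = 1 − |0.68 − 0.38| = 1 − 0.30 = 0.70
~(~~(y ∧ z) ↔ (x ∧ ~x)) = 1 − 0.70 = 0.30

0.30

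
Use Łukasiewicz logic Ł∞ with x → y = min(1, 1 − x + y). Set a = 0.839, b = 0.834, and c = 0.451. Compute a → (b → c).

b → c = min(1, 1 − 0.834 + 0.451) = min(1, 0.617) = 0.617
a → (b → c) = min(1, 1 − 0.839 + 0.617) = min(1, 0.778) = 0.778

0.778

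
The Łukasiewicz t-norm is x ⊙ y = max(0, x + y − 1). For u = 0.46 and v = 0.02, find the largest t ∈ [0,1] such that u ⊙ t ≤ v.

The residuum of the Łukasiewicz t-norm gives the supremum: min(1, 1 − 0.46 + 0.02).
1 − 0.46 + 0.02 = 0.56, so t = min(1, 0.56) = 0.56.
Check: 0.46 ⊙ 0.56 = max(0, 0.02) = 0.02 ≤ 0.02.

0.56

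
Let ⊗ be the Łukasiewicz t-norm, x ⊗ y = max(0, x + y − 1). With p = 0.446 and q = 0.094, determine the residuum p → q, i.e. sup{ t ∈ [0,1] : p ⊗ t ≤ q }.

0.648

The residuum of the Łukasiewicz t-norm gives the supremum: min(1, 1 − 0.446 + 0.094).
1 − 0.446 + 0.094 = 0.648, so t = min(1, 0.648) = 0.648.
Check: 0.446 ⊗ 0.648 = max(0, 0.094) = 0.094 ≤ 0.094.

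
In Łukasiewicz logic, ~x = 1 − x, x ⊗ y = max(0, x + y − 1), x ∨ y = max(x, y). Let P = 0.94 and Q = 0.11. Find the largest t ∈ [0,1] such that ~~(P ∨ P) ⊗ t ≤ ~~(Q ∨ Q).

0.17

P ∨ P = max(0.94, 0.94) = 0.94
~(P ∨ P) = 1 − 0.94 = 0.06
~~(P ∨ P) = 1 − 0.06 = 0.94
So the left factor is ~~(P ∨ P) = 0.94.
Q ∨ Q = max(0.11, 0.11) = 0.11
~(Q ∨ Q) = 1 − 0.11 = 0.89
~~(Q ∨ Q) = 1 − 0.89 = 0.11
So the right-hand bound is ~~(Q ∨ Q) = 0.11.
The residuum of the Łukasiewicz t-norm gives the supremum: min(1, 1 − 0.94 + 0.11).
1 − 0.94 + 0.11 = 0.17, so t = min(1, 0.17) = 0.17.
Check: 0.94 ⊗ 0.17 = max(0, 0.11) = 0.11 ≤ 0.11.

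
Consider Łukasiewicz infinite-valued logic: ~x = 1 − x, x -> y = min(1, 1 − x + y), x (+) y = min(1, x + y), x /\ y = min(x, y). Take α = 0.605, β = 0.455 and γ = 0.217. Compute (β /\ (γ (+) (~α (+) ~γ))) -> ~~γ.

0.762

~α = 1 − 0.605 = 0.395
~γ = 1 − 0.217 = 0.783
~α (+) ~γ = min(1, 0.395 + 0.783) = min(1, 1.178) = 1.000
γ (+) (~α (+) ~γ) = min(1, 0.217 + 1.000) = min(1, 1.217) = 1.000
β /\ (γ (+) (~α (+) ~γ)) = min(0.455, 1.000) = 0.455
~~γ = 1 − 0.783 = 0.217
(β /\ (γ (+) (~α (+) ~γ))) -> ~~γ = min(1, 1 − 0.455 + 0.217) = min(1, 0.762) = 0.762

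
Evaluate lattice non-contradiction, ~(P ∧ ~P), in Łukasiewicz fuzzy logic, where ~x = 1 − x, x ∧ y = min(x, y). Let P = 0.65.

~P = 1 − 0.65 = 0.35
P ∧ ~P = min(0.65, 0.35) = 0.35
~(P ∧ ~P) = 1 − 0.35 = 0.65
(The value 0.65 < 1 shows this instance is not satisfied; not a Ł∞-tautology — its value is 1 − min(a, 1−a).)

0.65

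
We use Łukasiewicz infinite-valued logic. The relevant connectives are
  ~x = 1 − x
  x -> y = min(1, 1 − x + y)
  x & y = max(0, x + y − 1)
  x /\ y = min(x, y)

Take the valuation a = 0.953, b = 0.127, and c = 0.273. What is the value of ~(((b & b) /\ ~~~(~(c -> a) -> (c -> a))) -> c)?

0.000

b & b = max(0, 0.127 + 0.127 − 1) = max(0, -0.746) = 0.000
c -> a = min(1, 1 − 0.273 + 0.953) = min(1, 1.680) = 1.000
~(c -> a) = 1 − 1.000 = 0.000
~(c -> a) -> (c -> a) = min(1, 1 − 0.000 + 1.000) = min(1, 2.000) = 1.000
~(~(c -> a) -> (c -> a)) = 1 − 1.000 = 0.000
~~(~(c -> a) -> (c -> a)) = 1 − 0.000 = 1.000
~~~(~(c -> a) -> (c -> a)) = 1 − 1.000 = 0.000
(b & b) /\ ~~~(~(c -> a) -> (c -> a)) = min(0.000, 0.000) = 0.000
((b & b) /\ ~~~(~(c -> a) -> (c -> a))) -> c = min(1, 1 − 0.000 + 0.273) = min(1, 1.273) = 1.000
~(((b & b) /\ ~~~(~(c -> a) -> (c -> a))) -> c) = 1 − 1.000 = 0.000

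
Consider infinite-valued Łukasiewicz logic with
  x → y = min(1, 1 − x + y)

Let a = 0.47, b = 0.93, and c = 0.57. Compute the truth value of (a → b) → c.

a → b = min(1, 1 − 0.47 + 0.93) = min(1, 1.46) = 1.00
(a → b) → c = min(1, 1 − 1.00 + 0.57) = min(1, 0.57) = 0.57

0.57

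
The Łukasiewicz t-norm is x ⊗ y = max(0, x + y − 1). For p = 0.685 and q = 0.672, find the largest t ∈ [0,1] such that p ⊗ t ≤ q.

0.987

The residuum of the Łukasiewicz t-norm gives the supremum: min(1, 1 − 0.685 + 0.672).
1 − 0.685 + 0.672 = 0.987, so t = min(1, 0.987) = 0.987.
Check: 0.685 ⊗ 0.987 = max(0, 0.672) = 0.672 ≤ 0.672.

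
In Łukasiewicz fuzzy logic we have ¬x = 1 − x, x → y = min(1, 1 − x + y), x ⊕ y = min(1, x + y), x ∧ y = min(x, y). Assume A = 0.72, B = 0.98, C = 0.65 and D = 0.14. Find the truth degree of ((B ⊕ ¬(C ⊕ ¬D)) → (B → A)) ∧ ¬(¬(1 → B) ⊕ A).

¬D = 1 − 0.14 = 0.86
C ⊕ ¬D = min(1, 0.65 + 0.86) = min(1, 1.51) = 1.00
¬(C ⊕ ¬D) = 1 − 1.00 = 0.00
B ⊕ ¬(C ⊕ ¬D) = min(1, 0.98 + 0.00) = min(1, 0.98) = 0.98
B → A = min(1, 1 − 0.98 + 0.72) = min(1, 0.74) = 0.74
(B ⊕ ¬(C ⊕ ¬D)) → (B → A) = min(1, 1 − 0.98 + 0.74) = min(1, 0.76) = 0.76
1 → B = min(1, 1 − 1.00 + 0.98) = min(1, 0.98) = 0.98
¬(1 → B) = 1 − 0.98 = 0.02
¬(1 → B) ⊕ A = min(1, 0.02 + 0.72) = min(1, 0.74) = 0.74
¬(¬(1 → B) ⊕ A) = 1 − 0.74 = 0.26
((B ⊕ ¬(C ⊕ ¬D)) → (B → A)) ∧ ¬(¬(1 → B) ⊕ A) = min(0.76, 0.26) = 0.26

0.26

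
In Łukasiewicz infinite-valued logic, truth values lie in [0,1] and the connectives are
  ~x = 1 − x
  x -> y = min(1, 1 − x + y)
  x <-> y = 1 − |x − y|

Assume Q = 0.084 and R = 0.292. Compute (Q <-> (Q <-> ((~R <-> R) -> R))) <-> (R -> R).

0.708

~R = 1 − 0.292 = 0.708
~R <-> R = 1 − |0.708 − 0.292| = 1 − 0.416 = 0.584
(~R <-> R) -> R = min(1, 1 − 0.584 + 0.292) = min(1, 0.708) = 0.708
Q <-> ((~R <-> R) -> R) = 1 − |0.084 − 0.708| = 1 − 0.624 = 0.376
Q <-> (Q <-> ((~R <-> R) -> R)) = 1 − |0.084 − 0.376| = 1 − 0.292 = 0.708
R -> R = min(1, 1 − 0.292 + 0.292) = min(1, 1.000) = 1.000
(Q <-> (Q <-> ((~R <-> R) -> R))) <-> (R -> R) = 1 − |0.708 − 1.000| = 1 − 0.292 = 0.708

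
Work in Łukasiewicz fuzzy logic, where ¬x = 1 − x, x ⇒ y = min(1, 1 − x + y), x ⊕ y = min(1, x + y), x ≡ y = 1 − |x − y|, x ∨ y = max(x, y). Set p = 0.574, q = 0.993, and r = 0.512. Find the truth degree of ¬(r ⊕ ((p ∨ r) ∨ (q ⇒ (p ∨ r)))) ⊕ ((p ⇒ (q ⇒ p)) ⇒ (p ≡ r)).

0.938

p ∨ r = max(0.574, 0.512) = 0.574
q ⇒ (p ∨ r) = min(1, 1 − 0.993 + 0.574) = min(1, 0.581) = 0.581
(p ∨ r) ∨ (q ⇒ (p ∨ r)) = max(0.574, 0.581) = 0.581
r ⊕ ((p ∨ r) ∨ (q ⇒ (p ∨ r))) = min(1, 0.512 + 0.581) = min(1, 1.093) = 1.000
¬(r ⊕ ((p ∨ r) ∨ (q ⇒ (p ∨ r)))) = 1 − 1.000 = 0.000
q ⇒ p = min(1, 1 − 0.993 + 0.574) = min(1, 0.581) = 0.581
p ⇒ (q ⇒ p) = min(1, 1 − 0.574 + 0.581) = min(1, 1.007) = 1.000
p ≡ r = 1 − |0.574 − 0.512| = 1 − 0.062 = 0.938
(p ⇒ (q ⇒ p)) ⇒ (p ≡ r) = min(1, 1 − 1.000 + 0.938) = min(1, 0.938) = 0.938
¬(r ⊕ ((p ∨ r) ∨ (q ⇒ (p ∨ r)))) ⊕ ((p ⇒ (q ⇒ p)) ⇒ (p ≡ r)) = min(1, 0.000 + 0.938) = min(1, 0.938) = 0.938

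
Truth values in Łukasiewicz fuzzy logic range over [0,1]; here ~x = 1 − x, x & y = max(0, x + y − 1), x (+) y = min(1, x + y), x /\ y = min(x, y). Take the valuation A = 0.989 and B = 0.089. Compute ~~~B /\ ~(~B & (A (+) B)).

~B = 1 − 0.089 = 0.911
~~B = 1 − 0.911 = 0.089
~~~B = 1 − 0.089 = 0.911
A (+) B = min(1, 0.989 + 0.089) = min(1, 1.078) = 1.000
~B & (A (+) B) = max(0, 0.911 + 1.000 − 1) = max(0, 0.911) = 0.911
~(~B & (A (+) B)) = 1 − 0.911 = 0.089
~~~B /\ ~(~B & (A (+) B)) = min(0.911, 0.089) = 0.089

0.089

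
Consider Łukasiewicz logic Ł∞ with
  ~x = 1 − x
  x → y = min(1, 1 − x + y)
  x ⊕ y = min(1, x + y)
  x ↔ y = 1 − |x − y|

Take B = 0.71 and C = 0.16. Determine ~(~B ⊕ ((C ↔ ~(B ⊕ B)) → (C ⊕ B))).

0.00

~B = 1 − 0.71 = 0.29
B ⊕ B = min(1, 0.71 + 0.71) = min(1, 1.42) = 1.00
~(B ⊕ B) = 1 − 1.00 = 0.00
C ↔ ~(B ⊕ B) = 1 − |0.16 − 0.00| = 1 − 0.16 = 0.84
C ⊕ B = min(1, 0.16 + 0.71) = min(1, 0.87) = 0.87
(C ↔ ~(B ⊕ B)) → (C ⊕ B) = min(1, 1 − 0.84 + 0.87) = min(1, 1.03) = 1.00
~B ⊕ ((C ↔ ~(B ⊕ B)) → (C ⊕ B)) = min(1, 0.29 + 1.00) = min(1, 1.29) = 1.00
~(~B ⊕ ((C ↔ ~(B ⊕ B)) → (C ⊕ B))) = 1 − 1.00 = 0.00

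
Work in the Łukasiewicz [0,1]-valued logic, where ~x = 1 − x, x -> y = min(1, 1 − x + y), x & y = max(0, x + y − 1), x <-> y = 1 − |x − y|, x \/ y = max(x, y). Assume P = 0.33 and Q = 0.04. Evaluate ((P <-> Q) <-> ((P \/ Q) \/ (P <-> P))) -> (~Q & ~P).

0.92

P <-> Q = 1 − |0.33 − 0.04| = 1 − 0.29 = 0.71
P \/ Q = max(0.33, 0.04) = 0.33
P <-> P = 1 − |0.33 − 0.33| = 1 − 0.00 = 1.00
(P \/ Q) \/ (P <-> P) = max(0.33, 1.00) = 1.00
(P <-> Q) <-> ((P \/ Q) \/ (P <-> P)) = 1 − |0.71 − 1.00| = 1 − 0.29 = 0.71
~Q = 1 − 0.04 = 0.96
~P = 1 − 0.33 = 0.67
~Q & ~P = max(0, 0.96 + 0.67 − 1) = max(0, 0.63) = 0.63
((P <-> Q) <-> ((P \/ Q) \/ (P <-> P))) -> (~Q & ~P) = min(1, 1 − 0.71 + 0.63) = min(1, 0.92) = 0.92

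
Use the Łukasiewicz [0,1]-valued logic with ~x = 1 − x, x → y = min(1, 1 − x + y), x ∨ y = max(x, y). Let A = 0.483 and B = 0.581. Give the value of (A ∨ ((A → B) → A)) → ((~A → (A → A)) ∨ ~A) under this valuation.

A → B = min(1, 1 − 0.483 + 0.581) = min(1, 1.098) = 1.000
(A → B) → A = min(1, 1 − 1.000 + 0.483) = min(1, 0.483) = 0.483
A ∨ ((A → B) → A) = max(0.483, 0.483) = 0.483
~A = 1 − 0.483 = 0.517
A → A = min(1, 1 − 0.483 + 0.483) = min(1, 1.000) = 1.000
~A → (A → A) = min(1, 1 − 0.517 + 1.000) = min(1, 1.483) = 1.000
(~A → (A → A)) ∨ ~A = max(1.000, 0.517) = 1.000
(A ∨ ((A → B) → A)) → ((~A → (A → A)) ∨ ~A) = min(1, 1 − 0.483 + 1.000) = min(1, 1.517) = 1.000

1.000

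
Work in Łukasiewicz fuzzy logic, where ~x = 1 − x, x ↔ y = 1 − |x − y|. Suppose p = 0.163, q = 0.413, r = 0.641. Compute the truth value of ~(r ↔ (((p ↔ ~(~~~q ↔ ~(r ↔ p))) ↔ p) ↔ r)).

~q = 1 − 0.413 = 0.587
~~q = 1 − 0.587 = 0.413
~~~q = 1 − 0.413 = 0.587
r ↔ p = 1 − |0.641 − 0.163| = 1 − 0.478 = 0.522
~(r ↔ p) = 1 − 0.522 = 0.478
~~~q ↔ ~(r ↔ p) = 1 − |0.587 − 0.478| = 1 − 0.109 = 0.891
~(~~~q ↔ ~(r ↔ p)) = 1 − 0.891 = 0.109
p ↔ ~(~~~q ↔ ~(r ↔ p)) = 1 − |0.163 − 0.109| = 1 − 0.054 = 0.946
(p ↔ ~(~~~q ↔ ~(r ↔ p))) ↔ p = 1 − |0.946 − 0.163| = 1 − 0.783 = 0.217
((p ↔ ~(~~~q ↔ ~(r ↔ p))) ↔ p) ↔ r = 1 − |0.217 − 0.641| = 1 − 0.424 = 0.576
r ↔ (((p ↔ ~(~~~q ↔ ~(r ↔ p))) ↔ p) ↔ r) = 1 − |0.641 − 0.576| = 1 − 0.065 = 0.935
~(r ↔ (((p ↔ ~(~~~q ↔ ~(r ↔ p))) ↔ p) ↔ r)) = 1 − 0.935 = 0.065

0.065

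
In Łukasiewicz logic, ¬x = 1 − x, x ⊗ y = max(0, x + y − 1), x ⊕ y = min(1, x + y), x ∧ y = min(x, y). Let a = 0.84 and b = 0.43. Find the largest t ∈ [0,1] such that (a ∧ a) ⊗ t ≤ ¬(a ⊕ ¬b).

a ∧ a = min(0.84, 0.84) = 0.84
So the left factor is a ∧ a = 0.84.
¬b = 1 − 0.43 = 0.57
a ⊕ ¬b = min(1, 0.84 + 0.57) = min(1, 1.41) = 1.00
¬(a ⊕ ¬b) = 1 − 1.00 = 0.00
So the right-hand bound is ¬(a ⊕ ¬b) = 0.00.
The residuum of the Łukasiewicz t-norm gives the supremum: min(1, 1 − 0.84 + 0.00).
1 − 0.84 + 0.00 = 0.16, so t = min(1, 0.16) = 0.16.
Check: 0.84 ⊗ 0.16 = max(0, 0.00) = 0.00 ≤ 0.00.

0.16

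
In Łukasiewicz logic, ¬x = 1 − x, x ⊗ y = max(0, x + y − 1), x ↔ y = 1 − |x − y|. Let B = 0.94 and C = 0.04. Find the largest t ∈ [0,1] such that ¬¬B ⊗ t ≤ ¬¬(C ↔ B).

0.16

¬B = 1 − 0.94 = 0.06
¬¬B = 1 − 0.06 = 0.94
So the left factor is ¬¬B = 0.94.
C ↔ B = 1 − |0.04 − 0.94| = 1 − 0.90 = 0.10
¬(C ↔ B) = 1 − 0.10 = 0.90
¬¬(C ↔ B) = 1 − 0.90 = 0.10
So the right-hand bound is ¬¬(C ↔ B) = 0.10.
The residuum of the Łukasiewicz t-norm gives the supremum: min(1, 1 − 0.94 + 0.10).
1 − 0.94 + 0.10 = 0.16, so t = min(1, 0.16) = 0.16.
Check: 0.94 ⊗ 0.16 = max(0, 0.10) = 0.10 ≤ 0.10.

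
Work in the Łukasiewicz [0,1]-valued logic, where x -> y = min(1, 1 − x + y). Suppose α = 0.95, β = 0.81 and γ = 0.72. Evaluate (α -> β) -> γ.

α -> β = min(1, 1 − 0.95 + 0.81) = min(1, 0.86) = 0.86
(α -> β) -> γ = min(1, 1 − 0.86 + 0.72) = min(1, 0.86) = 0.86

0.86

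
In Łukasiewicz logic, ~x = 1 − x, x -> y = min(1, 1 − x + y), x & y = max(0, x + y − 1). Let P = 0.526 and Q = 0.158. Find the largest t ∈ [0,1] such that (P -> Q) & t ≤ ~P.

P -> Q = min(1, 1 − 0.526 + 0.158) = min(1, 0.632) = 0.632
So the left factor is P -> Q = 0.632.
~P = 1 − 0.526 = 0.474
So the right-hand bound is ~P = 0.474.
The residuum of the Łukasiewicz t-norm gives the supremum: min(1, 1 − 0.632 + 0.474).
1 − 0.632 + 0.474 = 0.842, so t = min(1, 0.842) = 0.842.
Check: 0.632 & 0.842 = max(0, 0.474) = 0.474 ≤ 0.474.

0.842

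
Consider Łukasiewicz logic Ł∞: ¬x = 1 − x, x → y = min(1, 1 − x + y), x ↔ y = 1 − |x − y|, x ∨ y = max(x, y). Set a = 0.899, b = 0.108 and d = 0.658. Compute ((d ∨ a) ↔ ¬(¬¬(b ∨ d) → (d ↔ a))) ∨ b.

0.108

d ∨ a = max(0.658, 0.899) = 0.899
b ∨ d = max(0.108, 0.658) = 0.658
¬(b ∨ d) = 1 − 0.658 = 0.342
¬¬(b ∨ d) = 1 − 0.342 = 0.658
d ↔ a = 1 − |0.658 − 0.899| = 1 − 0.241 = 0.759
¬¬(b ∨ d) → (d ↔ a) = min(1, 1 − 0.658 + 0.759) = min(1, 1.101) = 1.000
¬(¬¬(b ∨ d) → (d ↔ a)) = 1 − 1.000 = 0.000
(d ∨ a) ↔ ¬(¬¬(b ∨ d) → (d ↔ a)) = 1 − |0.899 − 0.000| = 1 − 0.899 = 0.101
((d ∨ a) ↔ ¬(¬¬(b ∨ d) → (d ↔ a))) ∨ b = max(0.101, 0.108) = 0.108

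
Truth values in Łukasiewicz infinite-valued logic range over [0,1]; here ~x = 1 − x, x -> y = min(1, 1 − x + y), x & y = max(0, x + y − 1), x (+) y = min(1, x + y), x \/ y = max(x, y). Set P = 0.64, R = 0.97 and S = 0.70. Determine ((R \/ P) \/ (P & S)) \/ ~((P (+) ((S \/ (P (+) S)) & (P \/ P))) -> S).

0.97

R \/ P = max(0.97, 0.64) = 0.97
P & S = max(0, 0.64 + 0.70 − 1) = max(0, 0.34) = 0.34
(R \/ P) \/ (P & S) = max(0.97, 0.34) = 0.97
P (+) S = min(1, 0.64 + 0.70) = min(1, 1.34) = 1.00
S \/ (P (+) S) = max(0.70, 1.00) = 1.00
P \/ P = max(0.64, 0.64) = 0.64
(S \/ (P (+) S)) & (P \/ P) = max(0, 1.00 + 0.64 − 1) = max(0, 0.64) = 0.64
P (+) ((S \/ (P (+) S)) & (P \/ P)) = min(1, 0.64 + 0.64) = min(1, 1.28) = 1.00
(P (+) ((S \/ (P (+) S)) & (P \/ P))) -> S = min(1, 1 − 1.00 + 0.70) = min(1, 0.70) = 0.70
~((P (+) ((S \/ (P (+) S)) & (P \/ P))) -> S) = 1 − 0.70 = 0.30
((R \/ P) \/ (P & S)) \/ ~((P (+) ((S \/ (P (+) S)) & (P \/ P))) -> S) = max(0.97, 0.30) = 0.97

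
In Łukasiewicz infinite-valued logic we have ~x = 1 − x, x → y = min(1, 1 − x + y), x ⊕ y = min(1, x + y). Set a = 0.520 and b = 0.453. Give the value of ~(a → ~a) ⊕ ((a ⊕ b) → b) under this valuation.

0.520

~a = 1 − 0.520 = 0.480
a → ~a = min(1, 1 − 0.520 + 0.480) = min(1, 0.960) = 0.960
~(a → ~a) = 1 − 0.960 = 0.040
a ⊕ b = min(1, 0.520 + 0.453) = min(1, 0.973) = 0.973
(a ⊕ b) → b = min(1, 1 − 0.973 + 0.453) = min(1, 0.480) = 0.480
~(a → ~a) ⊕ ((a ⊕ b) → b) = min(1, 0.040 + 0.480) = min(1, 0.520) = 0.520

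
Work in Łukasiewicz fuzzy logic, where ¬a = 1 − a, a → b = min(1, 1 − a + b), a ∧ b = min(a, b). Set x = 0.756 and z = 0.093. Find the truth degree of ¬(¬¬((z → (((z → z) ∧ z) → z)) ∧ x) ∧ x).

0.244

z → z = min(1, 1 − 0.093 + 0.093) = min(1, 1.000) = 1.000
(z → z) ∧ z = min(1.000, 0.093) = 0.093
((z → z) ∧ z) → z = min(1, 1 − 0.093 + 0.093) = min(1, 1.000) = 1.000
z → (((z → z) ∧ z) → z) = min(1, 1 − 0.093 + 1.000) = min(1, 1.907) = 1.000
(z → (((z → z) ∧ z) → z)) ∧ x = min(1.000, 0.756) = 0.756
¬((z → (((z → z) ∧ z) → z)) ∧ x) = 1 − 0.756 = 0.244
¬¬((z → (((z → z) ∧ z) → z)) ∧ x) = 1 − 0.244 = 0.756
¬¬((z → (((z → z) ∧ z) → z)) ∧ x) ∧ x = min(0.756, 0.756) = 0.756
¬(¬¬((z → (((z → z) ∧ z) → z)) ∧ x) ∧ x) = 1 − 0.756 = 0.244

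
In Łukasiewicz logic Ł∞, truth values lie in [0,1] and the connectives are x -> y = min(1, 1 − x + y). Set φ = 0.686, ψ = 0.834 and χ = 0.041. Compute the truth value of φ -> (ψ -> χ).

ψ -> χ = min(1, 1 − 0.834 + 0.041) = min(1, 0.207) = 0.207
φ -> (ψ -> χ) = min(1, 1 − 0.686 + 0.207) = min(1, 0.521) = 0.521

0.521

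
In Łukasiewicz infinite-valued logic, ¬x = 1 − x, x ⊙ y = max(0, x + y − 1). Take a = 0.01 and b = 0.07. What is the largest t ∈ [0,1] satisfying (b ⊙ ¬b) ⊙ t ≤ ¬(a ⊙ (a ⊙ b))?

¬b = 1 − 0.07 = 0.93
b ⊙ ¬b = max(0, 0.07 + 0.93 − 1) = max(0, 0.00) = 0.00
So the left factor is b ⊙ ¬b = 0.00.
a ⊙ b = max(0, 0.01 + 0.07 − 1) = max(0, -0.92) = 0.00
a ⊙ (a ⊙ b) = max(0, 0.01 + 0.00 − 1) = max(0, -0.99) = 0.00
¬(a ⊙ (a ⊙ b)) = 1 − 0.00 = 1.00
So the right-hand bound is ¬(a ⊙ (a ⊙ b)) = 1.00.
The residuum of the Łukasiewicz t-norm gives the supremum: min(1, 1 − 0.00 + 1.00).
1 − 0.00 + 1.00 = 2.00, so t = min(1, 2.00) = 1.00.
Check: 0.00 ⊙ 1.00 = max(0, 0.00) = 0.00 ≤ 1.00.

1.00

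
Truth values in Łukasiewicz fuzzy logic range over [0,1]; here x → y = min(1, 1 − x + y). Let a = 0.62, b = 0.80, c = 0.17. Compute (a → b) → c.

0.17

a → b = min(1, 1 − 0.62 + 0.80) = min(1, 1.18) = 1.00
(a → b) → c = min(1, 1 − 1.00 + 0.17) = min(1, 0.17) = 0.17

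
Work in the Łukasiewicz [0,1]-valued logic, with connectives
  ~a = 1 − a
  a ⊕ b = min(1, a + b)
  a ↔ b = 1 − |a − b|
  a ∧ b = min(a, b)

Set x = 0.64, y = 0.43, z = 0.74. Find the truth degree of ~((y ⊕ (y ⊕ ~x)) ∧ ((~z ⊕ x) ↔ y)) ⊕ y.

~x = 1 − 0.64 = 0.36
y ⊕ ~x = min(1, 0.43 + 0.36) = min(1, 0.79) = 0.79
y ⊕ (y ⊕ ~x) = min(1, 0.43 + 0.79) = min(1, 1.22) = 1.00
~z = 1 − 0.74 = 0.26
~z ⊕ x = min(1, 0.26 + 0.64) = min(1, 0.90) = 0.90
(~z ⊕ x) ↔ y = 1 − |0.90 − 0.43| = 1 − 0.47 = 0.53
(y ⊕ (y ⊕ ~x)) ∧ ((~z ⊕ x) ↔ y) = min(1.00, 0.53) = 0.53
~((y ⊕ (y ⊕ ~x)) ∧ ((~z ⊕ x) ↔ y)) = 1 − 0.53 = 0.47
~((y ⊕ (y ⊕ ~x)) ∧ ((~z ⊕ x) ↔ y)) ⊕ y = min(1, 0.47 + 0.43) = min(1, 0.90) = 0.90

0.90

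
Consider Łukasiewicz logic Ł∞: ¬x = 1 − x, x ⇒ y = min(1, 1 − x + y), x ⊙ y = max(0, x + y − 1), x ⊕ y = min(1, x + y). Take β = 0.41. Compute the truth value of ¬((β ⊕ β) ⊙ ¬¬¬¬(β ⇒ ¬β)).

0.18

β ⊕ β = min(1, 0.41 + 0.41) = min(1, 0.82) = 0.82
¬β = 1 − 0.41 = 0.59
β ⇒ ¬β = min(1, 1 − 0.41 + 0.59) = min(1, 1.18) = 1.00
¬(β ⇒ ¬β) = 1 − 1.00 = 0.00
¬¬(β ⇒ ¬β) = 1 − 0.00 = 1.00
¬¬¬(β ⇒ ¬β) = 1 − 1.00 = 0.00
¬¬¬¬(β ⇒ ¬β) = 1 − 0.00 = 1.00
(β ⊕ β) ⊙ ¬¬¬¬(β ⇒ ¬β) = max(0, 0.82 + 1.00 − 1) = max(0, 0.82) = 0.82
¬((β ⊕ β) ⊙ ¬¬¬¬(β ⇒ ¬β)) = 1 − 0.82 = 0.18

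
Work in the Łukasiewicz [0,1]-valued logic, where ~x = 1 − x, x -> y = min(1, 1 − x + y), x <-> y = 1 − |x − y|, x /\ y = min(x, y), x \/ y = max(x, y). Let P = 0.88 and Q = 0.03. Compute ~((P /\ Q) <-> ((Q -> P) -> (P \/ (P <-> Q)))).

P /\ Q = min(0.88, 0.03) = 0.03
Q -> P = min(1, 1 − 0.03 + 0.88) = min(1, 1.85) = 1.00
P <-> Q = 1 − |0.88 − 0.03| = 1 − 0.85 = 0.15
P \/ (P <-> Q) = max(0.88, 0.15) = 0.88
(Q -> P) -> (P \/ (P <-> Q)) = min(1, 1 − 1.00 + 0.88) = min(1, 0.88) = 0.88
(P /\ Q) <-> ((Q -> P) -> (P \/ (P <-> Q))) = 1 − |0.03 − 0.88| = 1 − 0.85 = 0.15
~((P /\ Q) <-> ((Q -> P) -> (P \/ (P <-> Q)))) = 1 − 0.15 = 0.85

0.85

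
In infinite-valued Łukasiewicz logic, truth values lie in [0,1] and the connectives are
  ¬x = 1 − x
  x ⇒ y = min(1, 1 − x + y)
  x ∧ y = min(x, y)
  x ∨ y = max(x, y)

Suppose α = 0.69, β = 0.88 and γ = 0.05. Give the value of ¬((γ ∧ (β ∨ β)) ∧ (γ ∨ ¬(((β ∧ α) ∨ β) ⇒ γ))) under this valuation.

β ∨ β = max(0.88, 0.88) = 0.88
γ ∧ (β ∨ β) = min(0.05, 0.88) = 0.05
β ∧ α = min(0.88, 0.69) = 0.69
(β ∧ α) ∨ β = max(0.69, 0.88) = 0.88
((β ∧ α) ∨ β) ⇒ γ = min(1, 1 − 0.88 + 0.05) = min(1, 0.17) = 0.17
¬(((β ∧ α) ∨ β) ⇒ γ) = 1 − 0.17 = 0.83
γ ∨ ¬(((β ∧ α) ∨ β) ⇒ γ) = max(0.05, 0.83) = 0.83
(γ ∧ (β ∨ β)) ∧ (γ ∨ ¬(((β ∧ α) ∨ β) ⇒ γ)) = min(0.05, 0.83) = 0.05
¬((γ ∧ (β ∨ β)) ∧ (γ ∨ ¬(((β ∧ α) ∨ β) ⇒ γ))) = 1 − 0.05 = 0.95

0.95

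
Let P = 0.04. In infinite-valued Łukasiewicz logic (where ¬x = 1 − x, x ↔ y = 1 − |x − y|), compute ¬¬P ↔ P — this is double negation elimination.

¬P = 1 − 0.04 = 0.96
¬¬P = 1 − 0.96 = 0.04
¬¬P ↔ P = 1 − |0.04 − 0.04| = 1 − 0.00 = 1.00
(As expected: always 1 in Ł∞ since negation is involutive.)

1.00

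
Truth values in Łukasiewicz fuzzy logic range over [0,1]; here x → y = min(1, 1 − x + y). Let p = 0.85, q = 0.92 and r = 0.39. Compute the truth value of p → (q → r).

0.62

q → r = min(1, 1 − 0.92 + 0.39) = min(1, 0.47) = 0.47
p → (q → r) = min(1, 1 − 0.85 + 0.47) = min(1, 0.62) = 0.62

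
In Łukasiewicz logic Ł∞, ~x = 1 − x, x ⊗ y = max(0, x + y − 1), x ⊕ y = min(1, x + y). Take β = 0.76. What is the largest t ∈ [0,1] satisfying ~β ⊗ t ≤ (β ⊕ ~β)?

~β = 1 − 0.76 = 0.24
So the left factor is ~β = 0.24.
β ⊕ ~β = min(1, 0.76 + 0.24) = min(1, 1.00) = 1.00
So the right-hand bound is β ⊕ ~β = 1.00.
The residuum of the Łukasiewicz t-norm gives the supremum: min(1, 1 − 0.24 + 1.00).
1 − 0.24 + 1.00 = 1.76, so t = min(1, 1.76) = 1.00.
Check: 0.24 ⊗ 1.00 = max(0, 0.24) = 0.24 ≤ 1.00.

1.00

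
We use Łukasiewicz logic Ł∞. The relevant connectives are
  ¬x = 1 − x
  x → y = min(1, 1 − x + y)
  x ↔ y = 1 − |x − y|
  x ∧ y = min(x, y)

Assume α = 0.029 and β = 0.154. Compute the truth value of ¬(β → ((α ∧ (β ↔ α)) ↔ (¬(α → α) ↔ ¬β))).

0.000

β ↔ α = 1 − |0.154 − 0.029| = 1 − 0.125 = 0.875
α ∧ (β ↔ α) = min(0.029, 0.875) = 0.029
α → α = min(1, 1 − 0.029 + 0.029) = min(1, 1.000) = 1.000
¬(α → α) = 1 − 1.000 = 0.000
¬β = 1 − 0.154 = 0.846
¬(α → α) ↔ ¬β = 1 − |0.000 − 0.846| = 1 − 0.846 = 0.154
(α ∧ (β ↔ α)) ↔ (¬(α → α) ↔ ¬β) = 1 − |0.029 − 0.154| = 1 − 0.125 = 0.875
β → ((α ∧ (β ↔ α)) ↔ (¬(α → α) ↔ ¬β)) = min(1, 1 − 0.154 + 0.875) = min(1, 1.721) = 1.000
¬(β → ((α ∧ (β ↔ α)) ↔ (¬(α → α) ↔ ¬β))) = 1 − 1.000 = 0.000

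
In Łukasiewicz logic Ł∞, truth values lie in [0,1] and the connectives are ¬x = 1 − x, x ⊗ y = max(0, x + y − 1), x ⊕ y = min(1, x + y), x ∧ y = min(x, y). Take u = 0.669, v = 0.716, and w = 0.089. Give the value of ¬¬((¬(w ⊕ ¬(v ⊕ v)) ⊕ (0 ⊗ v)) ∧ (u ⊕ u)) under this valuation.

0.911

v ⊕ v = min(1, 0.716 + 0.716) = min(1, 1.432) = 1.000
¬(v ⊕ v) = 1 − 1.000 = 0.000
w ⊕ ¬(v ⊕ v) = min(1, 0.089 + 0.000) = min(1, 0.089) = 0.089
¬(w ⊕ ¬(v ⊕ v)) = 1 − 0.089 = 0.911
0 ⊗ v = max(0, 0.000 + 0.716 − 1) = max(0, -0.284) = 0.000
¬(w ⊕ ¬(v ⊕ v)) ⊕ (0 ⊗ v) = min(1, 0.911 + 0.000) = min(1, 0.911) = 0.911
u ⊕ u = min(1, 0.669 + 0.669) = min(1, 1.338) = 1.000
(¬(w ⊕ ¬(v ⊕ v)) ⊕ (0 ⊗ v)) ∧ (u ⊕ u) = min(0.911, 1.000) = 0.911
¬((¬(w ⊕ ¬(v ⊕ v)) ⊕ (0 ⊗ v)) ∧ (u ⊕ u)) = 1 − 0.911 = 0.089
¬¬((¬(w ⊕ ¬(v ⊕ v)) ⊕ (0 ⊗ v)) ∧ (u ⊕ u)) = 1 − 0.089 = 0.911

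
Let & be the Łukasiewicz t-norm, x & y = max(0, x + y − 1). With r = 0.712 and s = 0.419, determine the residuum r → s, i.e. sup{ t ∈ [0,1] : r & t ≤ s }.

The residuum of the Łukasiewicz t-norm gives the supremum: min(1, 1 − 0.712 + 0.419).
1 − 0.712 + 0.419 = 0.707, so t = min(1, 0.707) = 0.707.
Check: 0.712 & 0.707 = max(0, 0.419) = 0.419 ≤ 0.419.

0.707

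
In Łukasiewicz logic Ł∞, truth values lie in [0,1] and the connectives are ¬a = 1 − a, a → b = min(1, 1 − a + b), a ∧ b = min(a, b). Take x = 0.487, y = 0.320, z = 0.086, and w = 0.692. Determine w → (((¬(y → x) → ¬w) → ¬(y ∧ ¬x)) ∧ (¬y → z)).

0.714

y → x = min(1, 1 − 0.320 + 0.487) = min(1, 1.167) = 1.000
¬(y → x) = 1 − 1.000 = 0.000
¬w = 1 − 0.692 = 0.308
¬(y → x) → ¬w = min(1, 1 − 0.000 + 0.308) = min(1, 1.308) = 1.000
¬x = 1 − 0.487 = 0.513
y ∧ ¬x = min(0.320, 0.513) = 0.320
¬(y ∧ ¬x) = 1 − 0.320 = 0.680
(¬(y → x) → ¬w) → ¬(y ∧ ¬x) = min(1, 1 − 1.000 + 0.680) = min(1, 0.680) = 0.680
¬y = 1 − 0.320 = 0.680
¬y → z = min(1, 1 − 0.680 + 0.086) = min(1, 0.406) = 0.406
((¬(y → x) → ¬w) → ¬(y ∧ ¬x)) ∧ (¬y → z) = min(0.680, 0.406) = 0.406
w → (((¬(y → x) → ¬w) → ¬(y ∧ ¬x)) ∧ (¬y → z)) = min(1, 1 − 0.692 + 0.406) = min(1, 0.714) = 0.714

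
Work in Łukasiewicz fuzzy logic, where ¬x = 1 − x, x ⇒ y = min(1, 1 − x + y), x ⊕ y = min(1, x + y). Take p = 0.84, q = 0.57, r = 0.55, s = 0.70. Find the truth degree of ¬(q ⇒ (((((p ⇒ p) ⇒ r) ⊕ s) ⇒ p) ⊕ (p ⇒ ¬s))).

p ⇒ p = min(1, 1 − 0.84 + 0.84) = min(1, 1.00) = 1.00
(p ⇒ p) ⇒ r = min(1, 1 − 1.00 + 0.55) = min(1, 0.55) = 0.55
((p ⇒ p) ⇒ r) ⊕ s = min(1, 0.55 + 0.70) = min(1, 1.25) = 1.00
(((p ⇒ p) ⇒ r) ⊕ s) ⇒ p = min(1, 1 − 1.00 + 0.84) = min(1, 0.84) = 0.84
¬s = 1 − 0.70 = 0.30
p ⇒ ¬s = min(1, 1 − 0.84 + 0.30) = min(1, 0.46) = 0.46
((((p ⇒ p) ⇒ r) ⊕ s) ⇒ p) ⊕ (p ⇒ ¬s) = min(1, 0.84 + 0.46) = min(1, 1.30) = 1.00
q ⇒ (((((p ⇒ p) ⇒ r) ⊕ s) ⇒ p) ⊕ (p ⇒ ¬s)) = min(1, 1 − 0.57 + 1.00) = min(1, 1.43) = 1.00
¬(q ⇒ (((((p ⇒ p) ⇒ r) ⊕ s) ⇒ p) ⊕ (p ⇒ ¬s))) = 1 − 1.00 = 0.00

0.00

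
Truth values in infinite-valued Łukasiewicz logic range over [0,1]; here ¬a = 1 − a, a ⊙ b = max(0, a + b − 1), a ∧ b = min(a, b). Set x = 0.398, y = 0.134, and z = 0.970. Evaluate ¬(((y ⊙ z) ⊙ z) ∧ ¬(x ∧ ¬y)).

0.926

y ⊙ z = max(0, 0.134 + 0.970 − 1) = max(0, 0.104) = 0.104
(y ⊙ z) ⊙ z = max(0, 0.104 + 0.970 − 1) = max(0, 0.074) = 0.074
¬y = 1 − 0.134 = 0.866
x ∧ ¬y = min(0.398, 0.866) = 0.398
¬(x ∧ ¬y) = 1 − 0.398 = 0.602
((y ⊙ z) ⊙ z) ∧ ¬(x ∧ ¬y) = min(0.074, 0.602) = 0.074
¬(((y ⊙ z) ⊙ z) ∧ ¬(x ∧ ¬y)) = 1 − 0.074 = 0.926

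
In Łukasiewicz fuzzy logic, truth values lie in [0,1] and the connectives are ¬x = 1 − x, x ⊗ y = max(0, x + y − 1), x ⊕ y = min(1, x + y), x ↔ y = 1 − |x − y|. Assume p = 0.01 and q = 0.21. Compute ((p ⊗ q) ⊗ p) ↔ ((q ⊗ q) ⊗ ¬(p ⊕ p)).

p ⊗ q = max(0, 0.01 + 0.21 − 1) = max(0, -0.78) = 0.00
(p ⊗ q) ⊗ p = max(0, 0.00 + 0.01 − 1) = max(0, -0.99) = 0.00
q ⊗ q = max(0, 0.21 + 0.21 − 1) = max(0, -0.58) = 0.00
p ⊕ p = min(1, 0.01 + 0.01) = min(1, 0.02) = 0.02
¬(p ⊕ p) = 1 − 0.02 = 0.98
(q ⊗ q) ⊗ ¬(p ⊕ p) = max(0, 0.00 + 0.98 − 1) = max(0, -0.02) = 0.00
((p ⊗ q) ⊗ p) ↔ ((q ⊗ q) ⊗ ¬(p ⊕ p)) = 1 − |0.00 − 0.00| = 1 − 0.00 = 1.00

1.00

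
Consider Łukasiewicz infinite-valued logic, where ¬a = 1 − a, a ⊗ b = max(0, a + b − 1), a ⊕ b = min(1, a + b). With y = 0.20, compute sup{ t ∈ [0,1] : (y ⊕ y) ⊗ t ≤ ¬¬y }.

0.80

y ⊕ y = min(1, 0.20 + 0.20) = min(1, 0.40) = 0.40
So the left factor is y ⊕ y = 0.40.
¬y = 1 − 0.20 = 0.80
¬¬y = 1 − 0.80 = 0.20
So the right-hand bound is ¬¬y = 0.20.
The residuum of the Łukasiewicz t-norm gives the supremum: min(1, 1 − 0.40 + 0.20).
1 − 0.40 + 0.20 = 0.80, so t = min(1, 0.80) = 0.80.
Check: 0.40 ⊗ 0.80 = max(0, 0.20) = 0.20 ≤ 0.20.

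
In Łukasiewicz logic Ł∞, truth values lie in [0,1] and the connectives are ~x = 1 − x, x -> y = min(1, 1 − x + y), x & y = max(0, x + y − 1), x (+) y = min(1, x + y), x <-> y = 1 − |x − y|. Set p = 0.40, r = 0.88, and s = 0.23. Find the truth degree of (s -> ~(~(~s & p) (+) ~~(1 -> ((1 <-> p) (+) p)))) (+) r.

1.00

~s = 1 − 0.23 = 0.77
~s & p = max(0, 0.77 + 0.40 − 1) = max(0, 0.17) = 0.17
~(~s & p) = 1 − 0.17 = 0.83
1 <-> p = 1 − |1.00 − 0.40| = 1 − 0.60 = 0.40
(1 <-> p) (+) p = min(1, 0.40 + 0.40) = min(1, 0.80) = 0.80
1 -> ((1 <-> p) (+) p) = min(1, 1 − 1.00 + 0.80) = min(1, 0.80) = 0.80
~(1 -> ((1 <-> p) (+) p)) = 1 − 0.80 = 0.20
~~(1 -> ((1 <-> p) (+) p)) = 1 − 0.20 = 0.80
~(~s & p) (+) ~~(1 -> ((1 <-> p) (+) p)) = min(1, 0.83 + 0.80) = min(1, 1.63) = 1.00
~(~(~s & p) (+) ~~(1 -> ((1 <-> p) (+) p))) = 1 − 1.00 = 0.00
s -> ~(~(~s & p) (+) ~~(1 -> ((1 <-> p) (+) p))) = min(1, 1 − 0.23 + 0.00) = min(1, 0.77) = 0.77
(s -> ~(~(~s & p) (+) ~~(1 -> ((1 <-> p) (+) p)))) (+) r = min(1, 0.77 + 0.88) = min(1, 1.65) = 1.00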